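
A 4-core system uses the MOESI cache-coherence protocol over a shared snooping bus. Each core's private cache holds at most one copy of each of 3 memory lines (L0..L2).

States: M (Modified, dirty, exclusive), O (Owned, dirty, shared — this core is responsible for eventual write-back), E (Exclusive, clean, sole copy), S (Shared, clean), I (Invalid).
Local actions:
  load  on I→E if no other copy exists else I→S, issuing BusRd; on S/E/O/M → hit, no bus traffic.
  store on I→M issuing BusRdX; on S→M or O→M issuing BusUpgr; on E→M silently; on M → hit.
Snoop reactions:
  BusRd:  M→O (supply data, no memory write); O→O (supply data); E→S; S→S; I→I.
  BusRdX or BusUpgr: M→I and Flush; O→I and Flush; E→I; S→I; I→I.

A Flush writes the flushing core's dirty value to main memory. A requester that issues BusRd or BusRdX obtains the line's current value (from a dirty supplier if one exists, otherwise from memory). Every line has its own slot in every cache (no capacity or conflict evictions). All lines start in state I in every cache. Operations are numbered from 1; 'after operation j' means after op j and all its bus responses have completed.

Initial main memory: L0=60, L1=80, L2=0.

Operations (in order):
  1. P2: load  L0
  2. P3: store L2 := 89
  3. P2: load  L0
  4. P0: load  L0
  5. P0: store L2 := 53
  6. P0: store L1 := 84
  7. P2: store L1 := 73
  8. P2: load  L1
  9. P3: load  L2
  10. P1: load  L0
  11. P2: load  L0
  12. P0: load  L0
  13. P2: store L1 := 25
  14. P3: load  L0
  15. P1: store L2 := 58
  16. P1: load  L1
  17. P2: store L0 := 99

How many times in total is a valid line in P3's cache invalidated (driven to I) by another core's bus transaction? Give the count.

  op1 P2: load  L0 → I/I/E/I on L0; bus BusRd; mem=60
  op2 P3: store L2 := 89 → I/I/I/M on L2; bus BusRdX; mem=0
  op3 P2: load  L0 → I/I/E/I on L0; bus (none); mem=60
  op4 P0: load  L0 → S/I/S/I on L0; bus BusRd; mem=60
  op5 P0: store L2 := 53 → M/I/I/I on L2; bus BusRdX Flush; mem=89
  op6 P0: store L1 := 84 → M/I/I/I on L1; bus BusRdX; mem=80
  op7 P2: store L1 := 73 → I/I/M/I on L1; bus BusRdX Flush; mem=84
  op8 P2: load  L1 → I/I/M/I on L1; bus (none); mem=84
  op9 P3: load  L2 → O/I/I/S on L2; bus BusRd; mem=89
  op10 P1: load  L0 → S/S/S/I on L0; bus BusRd; mem=60
  op11 P2: load  L0 → S/S/S/I on L0; bus (none); mem=60
  op12 P0: load  L0 → S/S/S/I on L0; bus (none); mem=60
  op13 P2: store L1 := 25 → I/I/M/I on L1; bus (none); mem=84
  op14 P3: load  L0 → S/S/S/S on L0; bus BusRd; mem=60
  op15 P1: store L2 := 58 → I/M/I/I on L2; bus BusRdX Flush; mem=53
  op16 P1: load  L1 → I/S/O/I on L1; bus BusRd; mem=84
  op17 P2: store L0 := 99 → I/I/M/I on L0; bus BusUpgr; mem=60

invalidations = 3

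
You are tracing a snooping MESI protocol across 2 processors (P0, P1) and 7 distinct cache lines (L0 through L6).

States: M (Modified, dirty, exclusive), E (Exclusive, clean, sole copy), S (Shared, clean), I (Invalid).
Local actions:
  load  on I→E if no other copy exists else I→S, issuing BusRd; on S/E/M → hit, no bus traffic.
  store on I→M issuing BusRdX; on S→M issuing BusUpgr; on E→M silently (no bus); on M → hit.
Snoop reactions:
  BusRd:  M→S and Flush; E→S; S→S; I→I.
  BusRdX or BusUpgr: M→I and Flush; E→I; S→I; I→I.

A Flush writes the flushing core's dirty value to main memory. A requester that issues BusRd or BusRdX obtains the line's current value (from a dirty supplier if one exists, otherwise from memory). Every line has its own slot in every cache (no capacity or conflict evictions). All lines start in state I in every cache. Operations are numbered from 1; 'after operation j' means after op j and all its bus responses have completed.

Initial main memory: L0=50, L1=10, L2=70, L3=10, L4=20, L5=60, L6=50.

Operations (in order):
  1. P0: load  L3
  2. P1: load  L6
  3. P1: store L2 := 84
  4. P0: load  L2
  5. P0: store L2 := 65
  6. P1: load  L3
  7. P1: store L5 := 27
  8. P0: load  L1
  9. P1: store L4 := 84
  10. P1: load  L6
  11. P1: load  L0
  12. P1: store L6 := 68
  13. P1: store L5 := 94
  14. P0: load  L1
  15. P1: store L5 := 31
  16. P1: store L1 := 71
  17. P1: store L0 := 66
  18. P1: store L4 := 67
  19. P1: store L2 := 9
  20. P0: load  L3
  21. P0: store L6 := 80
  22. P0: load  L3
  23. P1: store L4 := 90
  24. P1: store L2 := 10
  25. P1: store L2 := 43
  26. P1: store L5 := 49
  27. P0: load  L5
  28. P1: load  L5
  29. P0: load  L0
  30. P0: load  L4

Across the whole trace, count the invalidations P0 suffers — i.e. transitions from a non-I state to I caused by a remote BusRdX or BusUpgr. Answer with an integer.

  op1 P0: load  L3 → E/I on L3; bus BusRd; mem=10
  op2 P1: load  L6 → I/E on L6; bus BusRd; mem=50
  op3 P1: store L2 := 84 → I/M on L2; bus BusRdX; mem=70
  op4 P0: load  L2 → S/S on L2; bus BusRd Flush; mem=84
  op5 P0: store L2 := 65 → M/I on L2; bus BusUpgr; mem=84
  op6 P1: load  L3 → S/S on L3; bus BusRd; mem=10
  op7 P1: store L5 := 27 → I/M on L5; bus BusRdX; mem=60
  op8 P0: load  L1 → E/I on L1; bus BusRd; mem=10
  op9 P1: store L4 := 84 → I/M on L4; bus BusRdX; mem=20
  op10 P1: load  L6 → I/E on L6; bus (none); mem=50
  op11 P1: load  L0 → I/E on L0; bus BusRd; mem=50
  op12 P1: store L6 := 68 → I/M on L6; bus (none); mem=50
  op13 P1: store L5 := 94 → I/M on L5; bus (none); mem=60
  op14 P0: load  L1 → E/I on L1; bus (none); mem=10
  op15 P1: store L5 := 31 → I/M on L5; bus (none); mem=60
  op16 P1: store L1 := 71 → I/M on L1; bus BusRdX; mem=10
  op17 P1: store L0 := 66 → I/M on L0; bus (none); mem=50
  op18 P1: store L4 := 67 → I/M on L4; bus (none); mem=20
  op19 P1: store L2 := 9 → I/M on L2; bus BusRdX Flush; mem=65
  op20 P0: load  L3 → S/S on L3; bus (none); mem=10
  op21 P0: store L6 := 80 → M/I on L6; bus BusRdX Flush; mem=68
  op22 P0: load  L3 → S/S on L3; bus (none); mem=10
  op23 P1: store L4 := 90 → I/M on L4; bus (none); mem=20
  op24 P1: store L2 := 10 → I/M on L2; bus (none); mem=65
  op25 P1: store L2 := 43 → I/M on L2; bus (none); mem=65
  op26 P1: store L5 := 49 → I/M on L5; bus (none); mem=60
  op27 P0: load  L5 → S/S on L5; bus BusRd Flush; mem=49
  op28 P1: load  L5 → S/S on L5; bus (none); mem=49
  op29 P0: load  L0 → S/S on L0; bus BusRd Flush; mem=66
  op30 P0: load  L4 → S/S on L4; bus BusRd Flush; mem=90

invalidations = 2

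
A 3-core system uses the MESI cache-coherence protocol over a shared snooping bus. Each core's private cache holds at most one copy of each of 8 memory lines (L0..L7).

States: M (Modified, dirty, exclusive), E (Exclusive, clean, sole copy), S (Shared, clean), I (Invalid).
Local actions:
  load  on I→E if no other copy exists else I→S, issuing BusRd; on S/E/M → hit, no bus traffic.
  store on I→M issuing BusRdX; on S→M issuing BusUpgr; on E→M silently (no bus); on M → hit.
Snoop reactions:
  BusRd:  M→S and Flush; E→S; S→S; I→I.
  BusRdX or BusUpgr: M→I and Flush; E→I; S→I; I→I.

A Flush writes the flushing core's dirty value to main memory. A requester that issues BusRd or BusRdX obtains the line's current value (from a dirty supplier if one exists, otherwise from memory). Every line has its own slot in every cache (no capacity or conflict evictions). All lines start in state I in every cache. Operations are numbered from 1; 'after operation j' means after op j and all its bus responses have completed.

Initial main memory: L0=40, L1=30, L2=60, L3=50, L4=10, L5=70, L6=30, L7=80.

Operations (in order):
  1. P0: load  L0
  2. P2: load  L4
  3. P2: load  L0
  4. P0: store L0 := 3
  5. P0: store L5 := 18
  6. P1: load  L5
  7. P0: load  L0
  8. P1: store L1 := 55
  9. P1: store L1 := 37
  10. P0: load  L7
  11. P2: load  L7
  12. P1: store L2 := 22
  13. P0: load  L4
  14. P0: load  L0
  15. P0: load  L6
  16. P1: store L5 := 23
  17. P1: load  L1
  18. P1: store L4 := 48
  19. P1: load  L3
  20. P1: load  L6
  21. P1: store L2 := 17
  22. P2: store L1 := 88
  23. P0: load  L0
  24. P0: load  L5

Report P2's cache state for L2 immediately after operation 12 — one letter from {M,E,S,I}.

state = I

1. P0: load  L0  bus=[BusRd]  L0: P0=E P1=I P2=I  mem[L0]=40
2. P2: load  L4  bus=[BusRd]  L4: P0=I P1=I P2=E  mem[L4]=10
3. P2: load  L0  bus=[BusRd]  L0: P0=S P1=I P2=S  mem[L0]=40
4. P0: store L0 := 3  bus=[BusUpgr]  L0: P0=M P1=I P2=I  mem[L0]=40
5. P0: store L5 := 18  bus=[BusRdX]  L5: P0=M P1=I P2=I  mem[L5]=70
6. P1: load  L5  bus=[BusRd,Flush]  L5: P0=S P1=S P2=I  mem[L5]=18
7. P0: load  L0  bus=[-]  L0: P0=M P1=I P2=I  mem[L0]=40
8. P1: store L1 := 55  bus=[BusRdX]  L1: P0=I P1=M P2=I  mem[L1]=30
9. P1: store L1 := 37  bus=[-]  L1: P0=I P1=M P2=I  mem[L1]=30
10. P0: load  L7  bus=[BusRd]  L7: P0=E P1=I P2=I  mem[L7]=80
11. P2: load  L7  bus=[BusRd]  L7: P0=S P1=I P2=S  mem[L7]=80
12. P1: store L2 := 22  bus=[BusRdX]  L2: P0=I P1=M P2=I  mem[L2]=60
13. P0: load  L4  bus=[BusRd]  L4: P0=S P1=I P2=S  mem[L4]=10
14. P0: load  L0  bus=[-]  L0: P0=M P1=I P2=I  mem[L0]=40
15. P0: load  L6  bus=[BusRd]  L6: P0=E P1=I P2=I  mem[L6]=30
16. P1: store L5 := 23  bus=[BusUpgr]  L5: P0=I P1=M P2=I  mem[L5]=18
17. P1: load  L1  bus=[-]  L1: P0=I P1=M P2=I  mem[L1]=30
18. P1: store L4 := 48  bus=[BusRdX]  L4: P0=I P1=M P2=I  mem[L4]=10
19. P1: load  L3  bus=[BusRd]  L3: P0=I P1=E P2=I  mem[L3]=50
20. P1: load  L6  bus=[BusRd]  L6: P0=S P1=S P2=I  mem[L6]=30
21. P1: store L2 := 17  bus=[-]  L2: P0=I P1=M P2=I  mem[L2]=60
22. P2: store L1 := 88  bus=[BusRdX,Flush]  L1: P0=I P1=I P2=M  mem[L1]=37
23. P0: load  L0  bus=[-]  L0: P0=M P1=I P2=I  mem[L0]=40
24. P0: load  L5  bus=[BusRd,Flush]  L5: P0=S P1=S P2=I  mem[L5]=23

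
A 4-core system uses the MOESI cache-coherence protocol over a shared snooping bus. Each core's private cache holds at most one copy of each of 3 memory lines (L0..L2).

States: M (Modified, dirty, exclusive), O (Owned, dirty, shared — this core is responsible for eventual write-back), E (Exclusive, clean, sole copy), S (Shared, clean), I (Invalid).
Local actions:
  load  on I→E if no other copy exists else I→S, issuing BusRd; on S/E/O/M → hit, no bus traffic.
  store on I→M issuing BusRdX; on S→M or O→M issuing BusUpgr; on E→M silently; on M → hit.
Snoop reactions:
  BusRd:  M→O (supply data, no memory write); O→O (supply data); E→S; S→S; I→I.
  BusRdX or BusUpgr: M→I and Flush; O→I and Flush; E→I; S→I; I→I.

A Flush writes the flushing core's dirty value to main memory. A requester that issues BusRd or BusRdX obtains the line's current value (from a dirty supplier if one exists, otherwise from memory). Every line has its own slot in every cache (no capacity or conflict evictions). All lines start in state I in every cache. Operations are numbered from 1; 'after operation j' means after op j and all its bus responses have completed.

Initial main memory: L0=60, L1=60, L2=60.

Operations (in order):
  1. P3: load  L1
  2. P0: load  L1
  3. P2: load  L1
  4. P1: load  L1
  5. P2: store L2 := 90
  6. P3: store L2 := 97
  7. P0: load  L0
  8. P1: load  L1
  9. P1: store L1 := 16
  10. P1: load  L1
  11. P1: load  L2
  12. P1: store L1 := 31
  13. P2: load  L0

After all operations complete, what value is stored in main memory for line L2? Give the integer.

memory[L2] = 90

  op1 P3: load  L1 → I/I/I/E on L1; bus BusRd; mem=60
  op2 P0: load  L1 → S/I/I/S on L1; bus BusRd; mem=60
  op3 P2: load  L1 → S/I/S/S on L1; bus BusRd; mem=60
  op4 P1: load  L1 → S/S/S/S on L1; bus BusRd; mem=60
  op5 P2: store L2 := 90 → I/I/M/I on L2; bus BusRdX; mem=60
  op6 P3: store L2 := 97 → I/I/I/M on L2; bus BusRdX Flush; mem=90
  op7 P0: load  L0 → E/I/I/I on L0; bus BusRd; mem=60
  op8 P1: load  L1 → S/S/S/S on L1; bus (none); mem=60
  op9 P1: store L1 := 16 → I/M/I/I on L1; bus BusUpgr; mem=60
  op10 P1: load  L1 → I/M/I/I on L1; bus (none); mem=60
  op11 P1: load  L2 → I/S/I/O on L2; bus BusRd; mem=90
  op12 P1: store L1 := 31 → I/M/I/I on L1; bus (none); mem=60
  op13 P2: load  L0 → S/I/S/I on L0; bus BusRd; mem=60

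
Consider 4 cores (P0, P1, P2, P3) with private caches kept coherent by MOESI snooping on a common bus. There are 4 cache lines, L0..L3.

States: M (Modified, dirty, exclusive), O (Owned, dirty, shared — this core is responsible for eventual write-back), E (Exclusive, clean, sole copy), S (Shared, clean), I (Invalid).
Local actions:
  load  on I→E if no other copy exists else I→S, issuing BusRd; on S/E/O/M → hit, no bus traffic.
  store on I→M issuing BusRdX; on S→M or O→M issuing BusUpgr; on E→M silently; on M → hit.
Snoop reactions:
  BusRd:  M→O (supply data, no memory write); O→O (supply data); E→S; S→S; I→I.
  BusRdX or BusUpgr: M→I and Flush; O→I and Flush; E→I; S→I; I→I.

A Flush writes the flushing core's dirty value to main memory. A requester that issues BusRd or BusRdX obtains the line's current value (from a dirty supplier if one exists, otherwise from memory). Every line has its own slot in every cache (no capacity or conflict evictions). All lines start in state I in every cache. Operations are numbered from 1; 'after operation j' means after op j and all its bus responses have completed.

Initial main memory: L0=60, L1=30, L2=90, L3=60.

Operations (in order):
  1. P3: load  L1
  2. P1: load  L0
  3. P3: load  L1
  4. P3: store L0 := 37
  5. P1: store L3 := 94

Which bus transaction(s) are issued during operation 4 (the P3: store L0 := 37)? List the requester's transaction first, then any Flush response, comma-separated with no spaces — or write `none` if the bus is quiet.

  op1 P3: load  L1 → I/I/I/E on L1; bus BusRd; mem=30
  op2 P1: load  L0 → I/E/I/I on L0; bus BusRd; mem=60
  op3 P3: load  L1 → I/I/I/E on L1; bus (none); mem=30
  op4 P3: store L0 := 37 → I/I/I/M on L0; bus BusRdX; mem=60
  op5 P1: store L3 := 94 → I/M/I/I on L3; bus BusRdX; mem=60

bus = BusRdX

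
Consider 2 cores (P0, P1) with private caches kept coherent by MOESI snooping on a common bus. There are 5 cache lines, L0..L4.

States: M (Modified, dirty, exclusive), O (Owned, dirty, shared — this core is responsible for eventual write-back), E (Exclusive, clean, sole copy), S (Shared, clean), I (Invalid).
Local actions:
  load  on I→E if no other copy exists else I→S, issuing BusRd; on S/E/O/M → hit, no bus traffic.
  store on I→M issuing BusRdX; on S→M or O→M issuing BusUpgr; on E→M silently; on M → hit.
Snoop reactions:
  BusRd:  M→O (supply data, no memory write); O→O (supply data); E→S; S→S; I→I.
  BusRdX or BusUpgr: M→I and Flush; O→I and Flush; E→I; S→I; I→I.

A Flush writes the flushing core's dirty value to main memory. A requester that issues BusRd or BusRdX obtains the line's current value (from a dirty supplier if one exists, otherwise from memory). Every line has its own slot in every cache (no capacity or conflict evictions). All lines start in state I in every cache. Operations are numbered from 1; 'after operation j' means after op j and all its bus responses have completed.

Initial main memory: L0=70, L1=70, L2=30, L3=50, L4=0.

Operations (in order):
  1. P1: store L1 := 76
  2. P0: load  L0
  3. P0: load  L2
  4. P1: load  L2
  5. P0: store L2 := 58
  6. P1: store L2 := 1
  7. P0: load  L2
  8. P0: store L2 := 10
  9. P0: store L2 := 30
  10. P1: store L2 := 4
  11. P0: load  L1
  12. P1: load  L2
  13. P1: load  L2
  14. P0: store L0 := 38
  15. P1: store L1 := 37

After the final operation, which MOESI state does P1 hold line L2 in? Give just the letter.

state = M

[1] P1: store L1 := 76 | P0:I, P1:M(76) | bus: BusRdX
[2] P0: load  L0 | P0:E(70), P1:I | bus: BusRd
[3] P0: load  L2 | P0:E(30), P1:I | bus: BusRd
[4] P1: load  L2 | P0:S(30), P1:S(30) | bus: BusRd
[5] P0: store L2 := 58 | P0:M(58), P1:I | bus: BusUpgr
[6] P1: store L2 := 1 | P0:I, P1:M(1) | bus: BusRdX,Flush
[7] P0: load  L2 | P0:S(1), P1:O(1) | bus: BusRd
[8] P0: store L2 := 10 | P0:M(10), P1:I | bus: BusUpgr,Flush
[9] P0: store L2 := 30 | P0:M(30), P1:I | bus: none
[10] P1: store L2 := 4 | P0:I, P1:M(4) | bus: BusRdX,Flush
[11] P0: load  L1 | P0:S(76), P1:O(76) | bus: BusRd
[12] P1: load  L2 | P0:I, P1:M(4) | bus: none
[13] P1: load  L2 | P0:I, P1:M(4) | bus: none
[14] P0: store L0 := 38 | P0:M(38), P1:I | bus: none
[15] P1: store L1 := 37 | P0:I, P1:M(37) | bus: BusUpgr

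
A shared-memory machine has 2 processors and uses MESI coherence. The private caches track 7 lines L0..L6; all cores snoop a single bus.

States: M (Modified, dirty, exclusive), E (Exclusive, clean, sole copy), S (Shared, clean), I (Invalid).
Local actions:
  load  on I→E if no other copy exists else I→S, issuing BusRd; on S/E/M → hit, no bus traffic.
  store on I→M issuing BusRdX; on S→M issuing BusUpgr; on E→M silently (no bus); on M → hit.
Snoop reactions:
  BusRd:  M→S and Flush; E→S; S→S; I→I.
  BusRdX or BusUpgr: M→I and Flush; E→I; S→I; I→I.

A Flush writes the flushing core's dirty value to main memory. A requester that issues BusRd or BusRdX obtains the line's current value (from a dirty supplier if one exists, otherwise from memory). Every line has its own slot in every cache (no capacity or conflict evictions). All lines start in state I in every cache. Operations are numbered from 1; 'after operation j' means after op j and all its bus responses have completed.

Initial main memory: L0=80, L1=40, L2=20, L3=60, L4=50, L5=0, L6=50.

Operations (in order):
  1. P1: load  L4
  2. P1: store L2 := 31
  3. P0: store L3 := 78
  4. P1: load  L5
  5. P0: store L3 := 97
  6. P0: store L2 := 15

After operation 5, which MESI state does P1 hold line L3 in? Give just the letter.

1. P1: load  L4  bus=[BusRd]  L4: P0=I P1=E  mem[L4]=50
2. P1: store L2 := 31  bus=[BusRdX]  L2: P0=I P1=M  mem[L2]=20
3. P0: store L3 := 78  bus=[BusRdX]  L3: P0=M P1=I  mem[L3]=60
4. P1: load  L5  bus=[BusRd]  L5: P0=I P1=E  mem[L5]=0
5. P0: store L3 := 97  bus=[-]  L3: P0=M P1=I  mem[L3]=60
6. P0: store L2 := 15  bus=[BusRdX,Flush]  L2: P0=M P1=I  mem[L2]=31

state = I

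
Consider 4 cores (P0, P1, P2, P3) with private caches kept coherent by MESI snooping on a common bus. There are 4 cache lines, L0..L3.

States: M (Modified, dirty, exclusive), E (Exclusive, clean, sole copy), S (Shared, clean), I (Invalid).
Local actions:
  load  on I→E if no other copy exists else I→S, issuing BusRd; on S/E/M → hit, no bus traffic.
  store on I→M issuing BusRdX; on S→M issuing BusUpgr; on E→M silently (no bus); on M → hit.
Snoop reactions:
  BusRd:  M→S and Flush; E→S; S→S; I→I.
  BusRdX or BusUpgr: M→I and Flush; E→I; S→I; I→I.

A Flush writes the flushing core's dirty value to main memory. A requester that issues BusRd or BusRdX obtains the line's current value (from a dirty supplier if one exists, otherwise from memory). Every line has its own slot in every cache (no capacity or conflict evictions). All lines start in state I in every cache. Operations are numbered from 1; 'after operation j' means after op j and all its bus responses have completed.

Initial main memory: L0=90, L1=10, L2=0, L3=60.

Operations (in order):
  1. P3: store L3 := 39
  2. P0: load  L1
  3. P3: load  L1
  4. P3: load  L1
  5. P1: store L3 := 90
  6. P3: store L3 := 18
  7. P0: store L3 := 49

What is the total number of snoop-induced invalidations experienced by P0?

invalidations = 0

1. P3: store L3 := 39  bus=[BusRdX]  L3: P0=I P1=I P2=I P3=M  mem[L3]=60
2. P0: load  L1  bus=[BusRd]  L1: P0=E P1=I P2=I P3=I  mem[L1]=10
3. P3: load  L1  bus=[BusRd]  L1: P0=S P1=I P2=I P3=S  mem[L1]=10
4. P3: load  L1  bus=[-]  L1: P0=S P1=I P2=I P3=S  mem[L1]=10
5. P1: store L3 := 90  bus=[BusRdX,Flush]  L3: P0=I P1=M P2=I P3=I  mem[L3]=39
6. P3: store L3 := 18  bus=[BusRdX,Flush]  L3: P0=I P1=I P2=I P3=M  mem[L3]=90
7. P0: store L3 := 49  bus=[BusRdX,Flush]  L3: P0=M P1=I P2=I P3=I  mem[L3]=18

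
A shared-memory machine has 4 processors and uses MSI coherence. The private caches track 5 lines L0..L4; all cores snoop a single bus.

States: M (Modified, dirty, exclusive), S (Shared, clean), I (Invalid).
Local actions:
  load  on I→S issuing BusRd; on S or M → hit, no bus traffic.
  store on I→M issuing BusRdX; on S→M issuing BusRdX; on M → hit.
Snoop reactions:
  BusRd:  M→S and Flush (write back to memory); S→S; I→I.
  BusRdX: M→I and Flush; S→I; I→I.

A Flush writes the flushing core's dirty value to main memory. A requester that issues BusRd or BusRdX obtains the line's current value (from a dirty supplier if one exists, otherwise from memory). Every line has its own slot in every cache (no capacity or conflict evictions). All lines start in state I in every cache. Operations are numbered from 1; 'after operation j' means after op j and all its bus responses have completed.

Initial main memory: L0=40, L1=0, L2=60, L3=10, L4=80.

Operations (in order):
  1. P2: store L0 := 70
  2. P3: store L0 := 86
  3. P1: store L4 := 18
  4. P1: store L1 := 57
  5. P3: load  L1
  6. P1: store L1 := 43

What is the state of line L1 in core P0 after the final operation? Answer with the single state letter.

state = I

  op1 P2: store L0 := 70 → I/I/M/I on L0; bus BusRdX; mem=40
  op2 P3: store L0 := 86 → I/I/I/M on L0; bus BusRdX Flush; mem=70
  op3 P1: store L4 := 18 → I/M/I/I on L4; bus BusRdX; mem=80
  op4 P1: store L1 := 57 → I/M/I/I on L1; bus BusRdX; mem=0
  op5 P3: load  L1 → I/S/I/S on L1; bus BusRd Flush; mem=57
  op6 P1: store L1 := 43 → I/M/I/I on L1; bus BusRdX; mem=57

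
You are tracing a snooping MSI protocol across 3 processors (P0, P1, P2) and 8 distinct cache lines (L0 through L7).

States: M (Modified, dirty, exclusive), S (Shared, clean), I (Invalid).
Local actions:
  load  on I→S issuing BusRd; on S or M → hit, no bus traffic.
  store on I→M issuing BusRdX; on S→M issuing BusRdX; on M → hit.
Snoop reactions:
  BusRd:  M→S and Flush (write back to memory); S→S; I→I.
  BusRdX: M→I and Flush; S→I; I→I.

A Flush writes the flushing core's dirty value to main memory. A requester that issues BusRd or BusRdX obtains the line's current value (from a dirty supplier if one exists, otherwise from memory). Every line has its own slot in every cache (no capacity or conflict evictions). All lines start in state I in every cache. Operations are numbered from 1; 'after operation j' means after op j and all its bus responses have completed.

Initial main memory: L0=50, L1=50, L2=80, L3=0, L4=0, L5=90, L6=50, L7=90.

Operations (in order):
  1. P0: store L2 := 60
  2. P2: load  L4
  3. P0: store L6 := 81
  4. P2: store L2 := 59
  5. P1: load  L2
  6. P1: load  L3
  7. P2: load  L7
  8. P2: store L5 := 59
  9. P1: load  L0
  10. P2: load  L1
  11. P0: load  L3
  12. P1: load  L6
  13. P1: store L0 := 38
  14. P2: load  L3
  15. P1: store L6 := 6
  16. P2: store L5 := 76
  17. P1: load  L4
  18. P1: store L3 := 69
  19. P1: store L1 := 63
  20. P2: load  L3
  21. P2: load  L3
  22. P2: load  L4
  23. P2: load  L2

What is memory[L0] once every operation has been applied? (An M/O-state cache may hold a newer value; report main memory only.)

memory[L0] = 50

[1] P0: store L2 := 60 | P0:M(60), P1:I, P2:I | bus: BusRdX
[2] P2: load  L4 | P0:I, P1:I, P2:S(0) | bus: BusRd
[3] P0: store L6 := 81 | P0:M(81), P1:I, P2:I | bus: BusRdX
[4] P2: store L2 := 59 | P0:I, P1:I, P2:M(59) | bus: BusRdX,Flush
[5] P1: load  L2 | P0:I, P1:S(59), P2:S(59) | bus: BusRd,Flush
[6] P1: load  L3 | P0:I, P1:S(0), P2:I | bus: BusRd
[7] P2: load  L7 | P0:I, P1:I, P2:S(90) | bus: BusRd
[8] P2: store L5 := 59 | P0:I, P1:I, P2:M(59) | bus: BusRdX
[9] P1: load  L0 | P0:I, P1:S(50), P2:I | bus: BusRd
[10] P2: load  L1 | P0:I, P1:I, P2:S(50) | bus: BusRd
[11] P0: load  L3 | P0:S(0), P1:S(0), P2:I | bus: BusRd
[12] P1: load  L6 | P0:S(81), P1:S(81), P2:I | bus: BusRd,Flush
[13] P1: store L0 := 38 | P0:I, P1:M(38), P2:I | bus: BusRdX
[14] P2: load  L3 | P0:S(0), P1:S(0), P2:S(0) | bus: BusRd
[15] P1: store L6 := 6 | P0:I, P1:M(6), P2:I | bus: BusRdX
[16] P2: store L5 := 76 | P0:I, P1:I, P2:M(76) | bus: none
[17] P1: load  L4 | P0:I, P1:S(0), P2:S(0) | bus: BusRd
[18] P1: store L3 := 69 | P0:I, P1:M(69), P2:I | bus: BusRdX
[19] P1: store L1 := 63 | P0:I, P1:M(63), P2:I | bus: BusRdX
[20] P2: load  L3 | P0:I, P1:S(69), P2:S(69) | bus: BusRd,Flush
[21] P2: load  L3 | P0:I, P1:S(69), P2:S(69) | bus: none
[22] P2: load  L4 | P0:I, P1:S(0), P2:S(0) | bus: none
[23] P2: load  L2 | P0:I, P1:S(59), P2:S(59) | bus: none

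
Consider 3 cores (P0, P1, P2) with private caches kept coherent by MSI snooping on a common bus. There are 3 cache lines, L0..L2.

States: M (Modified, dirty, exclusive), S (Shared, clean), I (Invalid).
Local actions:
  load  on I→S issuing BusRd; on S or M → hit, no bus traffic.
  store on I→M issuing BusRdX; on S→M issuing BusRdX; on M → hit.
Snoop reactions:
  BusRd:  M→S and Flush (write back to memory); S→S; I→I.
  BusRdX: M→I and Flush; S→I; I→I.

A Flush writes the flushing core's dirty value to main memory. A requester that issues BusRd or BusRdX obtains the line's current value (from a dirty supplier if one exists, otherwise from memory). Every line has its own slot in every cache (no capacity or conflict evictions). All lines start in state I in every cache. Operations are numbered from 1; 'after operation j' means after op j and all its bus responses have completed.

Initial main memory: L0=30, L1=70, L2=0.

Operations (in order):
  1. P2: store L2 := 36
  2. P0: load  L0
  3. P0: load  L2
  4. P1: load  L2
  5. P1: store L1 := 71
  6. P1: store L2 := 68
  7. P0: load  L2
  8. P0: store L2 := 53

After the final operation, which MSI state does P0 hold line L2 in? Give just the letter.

1. P2: store L2 := 36  bus=[BusRdX]  L2: P0=I P1=I P2=M  mem[L2]=0
2. P0: load  L0  bus=[BusRd]  L0: P0=S P1=I P2=I  mem[L0]=30
3. P0: load  L2  bus=[BusRd,Flush]  L2: P0=S P1=I P2=S  mem[L2]=36
4. P1: load  L2  bus=[BusRd]  L2: P0=S P1=S P2=S  mem[L2]=36
5. P1: store L1 := 71  bus=[BusRdX]  L1: P0=I P1=M P2=I  mem[L1]=70
6. P1: store L2 := 68  bus=[BusRdX]  L2: P0=I P1=M P2=I  mem[L2]=36
7. P0: load  L2  bus=[BusRd,Flush]  L2: P0=S P1=S P2=I  mem[L2]=68
8. P0: store L2 := 53  bus=[BusRdX]  L2: P0=M P1=I P2=I  mem[L2]=68

state = M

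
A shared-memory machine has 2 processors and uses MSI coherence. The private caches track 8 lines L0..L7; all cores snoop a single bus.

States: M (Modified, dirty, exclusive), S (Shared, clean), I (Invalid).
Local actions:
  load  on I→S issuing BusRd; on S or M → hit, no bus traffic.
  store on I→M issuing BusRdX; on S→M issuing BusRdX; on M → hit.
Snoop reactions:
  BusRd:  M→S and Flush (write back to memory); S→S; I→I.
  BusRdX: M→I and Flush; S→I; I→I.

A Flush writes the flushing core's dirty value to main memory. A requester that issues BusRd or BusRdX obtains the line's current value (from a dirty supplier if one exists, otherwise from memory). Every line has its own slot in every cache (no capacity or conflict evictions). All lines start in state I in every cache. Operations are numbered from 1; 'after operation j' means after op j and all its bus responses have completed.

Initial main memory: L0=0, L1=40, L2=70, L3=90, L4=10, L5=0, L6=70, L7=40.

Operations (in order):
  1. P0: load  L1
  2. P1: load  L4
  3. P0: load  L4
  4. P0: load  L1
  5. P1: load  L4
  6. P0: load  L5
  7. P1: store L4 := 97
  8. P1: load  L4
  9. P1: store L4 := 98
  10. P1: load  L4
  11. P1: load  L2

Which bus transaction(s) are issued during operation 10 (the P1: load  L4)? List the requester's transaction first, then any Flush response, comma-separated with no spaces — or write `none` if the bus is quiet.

  op1 P0: load  L1 → S/I on L1; bus BusRd; mem=40
  op2 P1: load  L4 → I/S on L4; bus BusRd; mem=10
  op3 P0: load  L4 → S/S on L4; bus BusRd; mem=10
  op4 P0: load  L1 → S/I on L1; bus (none); mem=40
  op5 P1: load  L4 → S/S on L4; bus (none); mem=10
  op6 P0: load  L5 → S/I on L5; bus BusRd; mem=0
  op7 P1: store L4 := 97 → I/M on L4; bus BusRdX; mem=10
  op8 P1: load  L4 → I/M on L4; bus (none); mem=10
  op9 P1: store L4 := 98 → I/M on L4; bus (none); mem=10
  op10 P1: load  L4 → I/M on L4; bus (none); mem=10
  op11 P1: load  L2 → I/S on L2; bus BusRd; mem=70

bus = none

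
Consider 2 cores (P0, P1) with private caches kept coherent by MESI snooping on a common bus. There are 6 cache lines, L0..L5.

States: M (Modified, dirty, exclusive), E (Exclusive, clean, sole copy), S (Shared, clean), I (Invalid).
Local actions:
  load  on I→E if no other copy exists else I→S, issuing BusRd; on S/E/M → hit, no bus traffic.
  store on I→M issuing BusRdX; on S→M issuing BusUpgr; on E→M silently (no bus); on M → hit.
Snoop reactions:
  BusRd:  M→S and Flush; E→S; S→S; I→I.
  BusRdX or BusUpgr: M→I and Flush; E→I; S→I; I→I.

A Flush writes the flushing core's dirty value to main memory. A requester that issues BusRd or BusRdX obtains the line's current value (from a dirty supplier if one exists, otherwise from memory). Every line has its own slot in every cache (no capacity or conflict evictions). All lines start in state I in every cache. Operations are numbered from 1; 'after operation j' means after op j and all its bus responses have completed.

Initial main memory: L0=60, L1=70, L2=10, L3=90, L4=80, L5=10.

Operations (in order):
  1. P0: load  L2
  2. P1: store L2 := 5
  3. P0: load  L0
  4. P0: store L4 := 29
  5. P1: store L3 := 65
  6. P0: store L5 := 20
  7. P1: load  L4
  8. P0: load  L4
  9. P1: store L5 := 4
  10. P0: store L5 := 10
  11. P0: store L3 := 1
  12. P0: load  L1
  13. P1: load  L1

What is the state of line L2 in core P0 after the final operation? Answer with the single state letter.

state = I

step 1: P0: load  L2  ⟶  EI  (L2)  txn=BusRd  M[L2]=10
step 2: P1: store L2 := 5  ⟶  IM  (L2)  txn=BusRdX  M[L2]=10
step 3: P0: load  L0  ⟶  EI  (L0)  txn=BusRd  M[L0]=60
step 4: P0: store L4 := 29  ⟶  MI  (L4)  txn=BusRdX  M[L4]=80
step 5: P1: store L3 := 65  ⟶  IM  (L3)  txn=BusRdX  M[L3]=90
step 6: P0: store L5 := 20  ⟶  MI  (L5)  txn=BusRdX  M[L5]=10
step 7: P1: load  L4  ⟶  SS  (L4)  txn=BusRd+Flush  M[L4]=29
step 8: P0: load  L4  ⟶  SS  (L4)  txn=∅  M[L4]=29
step 9: P1: store L5 := 4  ⟶  IM  (L5)  txn=BusRdX+Flush  M[L5]=20
step 10: P0: store L5 := 10  ⟶  MI  (L5)  txn=BusRdX+Flush  M[L5]=4
step 11: P0: store L3 := 1  ⟶  MI  (L3)  txn=BusRdX+Flush  M[L3]=65
step 12: P0: load  L1  ⟶  EI  (L1)  txn=BusRd  M[L1]=70
step 13: P1: load  L1  ⟶  SS  (L1)  txn=BusRd  M[L1]=70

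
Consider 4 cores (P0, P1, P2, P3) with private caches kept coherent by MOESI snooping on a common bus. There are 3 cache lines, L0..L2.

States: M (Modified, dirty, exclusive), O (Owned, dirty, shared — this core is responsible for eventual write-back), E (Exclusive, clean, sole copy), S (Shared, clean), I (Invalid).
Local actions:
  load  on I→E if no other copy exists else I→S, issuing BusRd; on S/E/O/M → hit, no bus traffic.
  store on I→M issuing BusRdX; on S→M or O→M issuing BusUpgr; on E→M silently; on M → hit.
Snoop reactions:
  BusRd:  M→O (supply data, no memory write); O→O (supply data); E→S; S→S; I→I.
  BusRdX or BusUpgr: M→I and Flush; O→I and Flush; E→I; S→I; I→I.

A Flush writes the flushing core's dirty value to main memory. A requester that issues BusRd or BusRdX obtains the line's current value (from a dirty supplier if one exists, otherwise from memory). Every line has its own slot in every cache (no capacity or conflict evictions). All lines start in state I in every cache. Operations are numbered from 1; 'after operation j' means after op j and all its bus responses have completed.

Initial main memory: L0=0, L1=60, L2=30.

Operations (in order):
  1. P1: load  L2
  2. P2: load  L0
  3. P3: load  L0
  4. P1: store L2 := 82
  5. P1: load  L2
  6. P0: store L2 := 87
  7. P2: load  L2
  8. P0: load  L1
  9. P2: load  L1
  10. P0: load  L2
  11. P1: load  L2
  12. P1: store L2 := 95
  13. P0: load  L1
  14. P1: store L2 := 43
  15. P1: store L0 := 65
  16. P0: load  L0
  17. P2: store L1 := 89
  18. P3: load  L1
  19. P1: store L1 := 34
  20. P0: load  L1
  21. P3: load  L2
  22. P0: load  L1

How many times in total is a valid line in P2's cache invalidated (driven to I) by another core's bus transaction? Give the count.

invalidations = 3

step 1: P1: load  L2  ⟶  IEII  (L2)  txn=BusRd  M[L2]=30
step 2: P2: load  L0  ⟶  IIEI  (L0)  txn=BusRd  M[L0]=0
step 3: P3: load  L0  ⟶  IISS  (L0)  txn=BusRd  M[L0]=0
step 4: P1: store L2 := 82  ⟶  IMII  (L2)  txn=∅  M[L2]=30
step 5: P1: load  L2  ⟶  IMII  (L2)  txn=∅  M[L2]=30
step 6: P0: store L2 := 87  ⟶  MIII  (L2)  txn=BusRdX+Flush  M[L2]=82
step 7: P2: load  L2  ⟶  OISI  (L2)  txn=BusRd  M[L2]=82
step 8: P0: load  L1  ⟶  EIII  (L1)  txn=BusRd  M[L1]=60
step 9: P2: load  L1  ⟶  SISI  (L1)  txn=BusRd  M[L1]=60
step 10: P0: load  L2  ⟶  OISI  (L2)  txn=∅  M[L2]=82
step 11: P1: load  L2  ⟶  OSSI  (L2)  txn=BusRd  M[L2]=82
step 12: P1: store L2 := 95  ⟶  IMII  (L2)  txn=BusUpgr+Flush  M[L2]=87
step 13: P0: load  L1  ⟶  SISI  (L1)  txn=∅  M[L1]=60
step 14: P1: store L2 := 43  ⟶  IMII  (L2)  txn=∅  M[L2]=87
step 15: P1: store L0 := 65  ⟶  IMII  (L0)  txn=BusRdX  M[L0]=0
step 16: P0: load  L0  ⟶  SOII  (L0)  txn=BusRd  M[L0]=0
step 17: P2: store L1 := 89  ⟶  IIMI  (L1)  txn=BusUpgr  M[L1]=60
step 18: P3: load  L1  ⟶  IIOS  (L1)  txn=BusRd  M[L1]=60
step 19: P1: store L1 := 34  ⟶  IMII  (L1)  txn=BusRdX+Flush  M[L1]=89
step 20: P0: load  L1  ⟶  SOII  (L1)  txn=BusRd  M[L1]=89
step 21: P3: load  L2  ⟶  IOIS  (L2)  txn=BusRd  M[L2]=87
step 22: P0: load  L1  ⟶  SOII  (L1)  txn=∅  M[L1]=89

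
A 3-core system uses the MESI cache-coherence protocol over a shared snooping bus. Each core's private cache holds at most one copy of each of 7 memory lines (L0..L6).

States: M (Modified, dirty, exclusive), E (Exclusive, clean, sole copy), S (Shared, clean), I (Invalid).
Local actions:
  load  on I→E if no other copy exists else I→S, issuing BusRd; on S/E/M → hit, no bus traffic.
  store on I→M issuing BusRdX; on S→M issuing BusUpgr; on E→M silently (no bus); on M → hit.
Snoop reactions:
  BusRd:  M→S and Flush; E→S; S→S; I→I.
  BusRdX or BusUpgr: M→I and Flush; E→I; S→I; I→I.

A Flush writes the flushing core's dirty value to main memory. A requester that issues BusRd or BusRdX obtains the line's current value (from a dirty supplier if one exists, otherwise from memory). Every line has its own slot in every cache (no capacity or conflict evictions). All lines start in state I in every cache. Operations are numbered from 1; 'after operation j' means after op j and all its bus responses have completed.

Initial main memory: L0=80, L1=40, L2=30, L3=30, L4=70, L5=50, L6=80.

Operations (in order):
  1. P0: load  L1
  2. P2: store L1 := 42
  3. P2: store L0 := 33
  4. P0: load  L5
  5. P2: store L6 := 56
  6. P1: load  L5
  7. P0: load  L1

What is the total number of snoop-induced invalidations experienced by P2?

invalidations = 0

step 1: P0: load  L1  ⟶  EII  (L1)  txn=BusRd  M[L1]=40
step 2: P2: store L1 := 42  ⟶  IIM  (L1)  txn=BusRdX  M[L1]=40
step 3: P2: store L0 := 33  ⟶  IIM  (L0)  txn=BusRdX  M[L0]=80
step 4: P0: load  L5  ⟶  EII  (L5)  txn=BusRd  M[L5]=50
step 5: P2: store L6 := 56  ⟶  IIM  (L6)  txn=BusRdX  M[L6]=80
step 6: P1: load  L5  ⟶  SSI  (L5)  txn=BusRd  M[L5]=50
step 7: P0: load  L1  ⟶  SIS  (L1)  txn=BusRd+Flush  M[L1]=42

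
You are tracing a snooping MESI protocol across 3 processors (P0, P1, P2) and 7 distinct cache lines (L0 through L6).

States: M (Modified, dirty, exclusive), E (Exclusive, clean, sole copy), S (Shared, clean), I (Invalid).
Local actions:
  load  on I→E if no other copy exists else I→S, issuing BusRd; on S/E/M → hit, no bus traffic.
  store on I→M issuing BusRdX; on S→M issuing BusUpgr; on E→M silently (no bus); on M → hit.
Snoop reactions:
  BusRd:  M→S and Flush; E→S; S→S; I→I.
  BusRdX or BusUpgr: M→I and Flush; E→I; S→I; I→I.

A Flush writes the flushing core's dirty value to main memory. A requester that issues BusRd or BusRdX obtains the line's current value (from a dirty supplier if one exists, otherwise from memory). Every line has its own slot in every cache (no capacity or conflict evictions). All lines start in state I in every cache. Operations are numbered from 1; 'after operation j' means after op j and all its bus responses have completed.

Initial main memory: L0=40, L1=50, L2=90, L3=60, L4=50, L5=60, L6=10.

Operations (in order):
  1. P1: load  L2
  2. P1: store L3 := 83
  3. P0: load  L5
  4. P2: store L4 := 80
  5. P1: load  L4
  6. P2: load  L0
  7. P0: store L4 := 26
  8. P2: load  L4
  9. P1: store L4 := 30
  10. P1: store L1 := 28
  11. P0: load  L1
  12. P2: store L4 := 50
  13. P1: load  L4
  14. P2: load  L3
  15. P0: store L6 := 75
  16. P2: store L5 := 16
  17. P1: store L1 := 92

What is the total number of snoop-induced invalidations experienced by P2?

  op1 P1: load  L2 → I/E/I on L2; bus BusRd; mem=90
  op2 P1: store L3 := 83 → I/M/I on L3; bus BusRdX; mem=60
  op3 P0: load  L5 → E/I/I on L5; bus BusRd; mem=60
  op4 P2: store L4 := 80 → I/I/M on L4; bus BusRdX; mem=50
  op5 P1: load  L4 → I/S/S on L4; bus BusRd Flush; mem=80
  op6 P2: load  L0 → I/I/E on L0; bus BusRd; mem=40
  op7 P0: store L4 := 26 → M/I/I on L4; bus BusRdX; mem=80
  op8 P2: load  L4 → S/I/S on L4; bus BusRd Flush; mem=26
  op9 P1: store L4 := 30 → I/M/I on L4; bus BusRdX; mem=26
  op10 P1: store L1 := 28 → I/M/I on L1; bus BusRdX; mem=50
  op11 P0: load  L1 → S/S/I on L1; bus BusRd Flush; mem=28
  op12 P2: store L4 := 50 → I/I/M on L4; bus BusRdX Flush; mem=30
  op13 P1: load  L4 → I/S/S on L4; bus BusRd Flush; mem=50
  op14 P2: load  L3 → I/S/S on L3; bus BusRd Flush; mem=83
  op15 P0: store L6 := 75 → M/I/I on L6; bus BusRdX; mem=10
  op16 P2: store L5 := 16 → I/I/M on L5; bus BusRdX; mem=60
  op17 P1: store L1 := 92 → I/M/I on L1; bus BusUpgr; mem=28

invalidations = 2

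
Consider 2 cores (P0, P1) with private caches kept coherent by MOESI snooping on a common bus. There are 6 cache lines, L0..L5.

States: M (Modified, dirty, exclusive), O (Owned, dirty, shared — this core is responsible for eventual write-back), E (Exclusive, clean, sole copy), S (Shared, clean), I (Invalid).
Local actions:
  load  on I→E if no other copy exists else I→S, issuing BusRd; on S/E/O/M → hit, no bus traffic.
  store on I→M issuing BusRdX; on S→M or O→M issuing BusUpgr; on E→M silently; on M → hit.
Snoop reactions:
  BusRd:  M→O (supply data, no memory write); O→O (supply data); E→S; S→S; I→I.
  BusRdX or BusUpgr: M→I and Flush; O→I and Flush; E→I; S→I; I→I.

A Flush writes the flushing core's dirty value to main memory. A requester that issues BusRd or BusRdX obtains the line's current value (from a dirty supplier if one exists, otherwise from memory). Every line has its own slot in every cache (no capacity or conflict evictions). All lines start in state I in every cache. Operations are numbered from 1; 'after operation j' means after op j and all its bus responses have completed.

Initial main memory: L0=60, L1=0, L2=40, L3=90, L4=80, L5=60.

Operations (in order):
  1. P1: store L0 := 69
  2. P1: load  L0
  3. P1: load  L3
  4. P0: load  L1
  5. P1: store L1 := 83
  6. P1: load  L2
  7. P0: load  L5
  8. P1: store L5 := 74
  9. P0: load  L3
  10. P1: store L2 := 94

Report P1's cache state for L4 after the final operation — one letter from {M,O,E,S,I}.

state = I

  op1 P1: store L0 := 69 → I/M on L0; bus BusRdX; mem=60
  op2 P1: load  L0 → I/M on L0; bus (none); mem=60
  op3 P1: load  L3 → I/E on L3; bus BusRd; mem=90
  op4 P0: load  L1 → E/I on L1; bus BusRd; mem=0
  op5 P1: store L1 := 83 → I/M on L1; bus BusRdX; mem=0
  op6 P1: load  L2 → I/E on L2; bus BusRd; mem=40
  op7 P0: load  L5 → E/I on L5; bus BusRd; mem=60
  op8 P1: store L5 := 74 → I/M on L5; bus BusRdX; mem=60
  op9 P0: load  L3 → S/S on L3; bus BusRd; mem=90
  op10 P1: store L2 := 94 → I/M on L2; bus (none); mem=40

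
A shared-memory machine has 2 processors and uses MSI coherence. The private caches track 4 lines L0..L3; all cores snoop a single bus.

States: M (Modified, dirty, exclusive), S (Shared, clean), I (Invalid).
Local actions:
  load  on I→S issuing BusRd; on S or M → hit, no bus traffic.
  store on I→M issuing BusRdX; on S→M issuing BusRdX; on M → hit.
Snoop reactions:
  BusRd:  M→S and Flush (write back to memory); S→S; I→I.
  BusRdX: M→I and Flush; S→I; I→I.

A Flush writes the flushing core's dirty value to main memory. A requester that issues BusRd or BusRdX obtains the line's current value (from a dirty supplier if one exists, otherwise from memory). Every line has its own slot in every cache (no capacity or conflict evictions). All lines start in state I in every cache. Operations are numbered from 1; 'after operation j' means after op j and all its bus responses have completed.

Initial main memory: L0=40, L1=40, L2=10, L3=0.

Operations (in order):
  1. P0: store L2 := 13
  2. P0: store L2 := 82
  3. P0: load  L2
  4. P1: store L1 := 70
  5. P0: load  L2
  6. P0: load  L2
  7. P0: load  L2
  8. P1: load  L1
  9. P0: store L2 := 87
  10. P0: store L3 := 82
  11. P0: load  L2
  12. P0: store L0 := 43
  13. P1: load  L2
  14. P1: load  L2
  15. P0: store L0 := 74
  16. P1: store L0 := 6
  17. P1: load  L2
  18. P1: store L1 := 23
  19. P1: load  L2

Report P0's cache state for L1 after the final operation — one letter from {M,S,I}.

state = I

1. P0: store L2 := 13  bus=[BusRdX]  L2: P0=M P1=I  mem[L2]=10
2. P0: store L2 := 82  bus=[-]  L2: P0=M P1=I  mem[L2]=10
3. P0: load  L2  bus=[-]  L2: P0=M P1=I  mem[L2]=10
4. P1: store L1 := 70  bus=[BusRdX]  L1: P0=I P1=M  mem[L1]=40
5. P0: load  L2  bus=[-]  L2: P0=M P1=I  mem[L2]=10
6. P0: load  L2  bus=[-]  L2: P0=M P1=I  mem[L2]=10
7. P0: load  L2  bus=[-]  L2: P0=M P1=I  mem[L2]=10
8. P1: load  L1  bus=[-]  L1: P0=I P1=M  mem[L1]=40
9. P0: store L2 := 87  bus=[-]  L2: P0=M P1=I  mem[L2]=10
10. P0: store L3 := 82  bus=[BusRdX]  L3: P0=M P1=I  mem[L3]=0
11. P0: load  L2  bus=[-]  L2: P0=M P1=I  mem[L2]=10
12. P0: store L0 := 43  bus=[BusRdX]  L0: P0=M P1=I  mem[L0]=40
13. P1: load  L2  bus=[BusRd,Flush]  L2: P0=S P1=S  mem[L2]=87
14. P1: load  L2  bus=[-]  L2: P0=S P1=S  mem[L2]=87
15. P0: store L0 := 74  bus=[-]  L0: P0=M P1=I  mem[L0]=40
16. P1: store L0 := 6  bus=[BusRdX,Flush]  L0: P0=I P1=M  mem[L0]=74
17. P1: load  L2  bus=[-]  L2: P0=S P1=S  mem[L2]=87
18. P1: store L1 := 23  bus=[-]  L1: P0=I P1=M  mem[L1]=40
19. P1: load  L2  bus=[-]  L2: P0=S P1=S  mem[L2]=87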